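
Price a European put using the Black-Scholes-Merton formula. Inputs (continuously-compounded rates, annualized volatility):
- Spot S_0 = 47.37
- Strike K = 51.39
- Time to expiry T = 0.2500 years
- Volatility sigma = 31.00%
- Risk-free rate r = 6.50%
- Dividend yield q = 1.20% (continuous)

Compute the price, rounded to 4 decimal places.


Answer: Price = 4.9743

Derivation:
d1 = (ln(S/K) + (r - q + 0.5*sigma^2) * T) / (sigma * sqrt(T)) = -0.36252893
d2 = d1 - sigma * sqrt(T) = -0.51752893
exp(-rT) = 0.98388132; exp(-qT) = 0.99700450
P = K * exp(-rT) * N(-d2) - S_0 * exp(-qT) * N(-d1)
N(-d1) = 0.64152160; N(-d2) = 0.69760651
P = 51.3900 * 0.98388132 * 0.69760651 - 47.3700 * 0.99700450 * 0.64152160 = 4.9743


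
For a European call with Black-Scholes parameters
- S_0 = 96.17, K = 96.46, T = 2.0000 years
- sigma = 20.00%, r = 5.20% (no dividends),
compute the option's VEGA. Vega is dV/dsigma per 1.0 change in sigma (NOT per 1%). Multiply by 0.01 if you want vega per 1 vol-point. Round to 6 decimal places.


d1 = 0.4984715457; d2 = 0.2156288332
phi(d1) = 0.3523340759; exp(-qT) = 1.0000000000; exp(-rT) = 0.9012252974
Vega = S * exp(-qT) * phi(d1) * sqrt(T) = 96.1700 * 1.0000000000 * 0.3523340759 * 1.4142135624 = 47.919167

Answer: Vega = 47.919167


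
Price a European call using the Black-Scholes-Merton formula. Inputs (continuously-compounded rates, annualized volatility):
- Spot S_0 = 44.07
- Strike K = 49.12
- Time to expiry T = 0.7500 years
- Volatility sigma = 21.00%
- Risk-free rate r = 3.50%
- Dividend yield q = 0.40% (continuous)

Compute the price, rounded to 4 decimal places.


d1 = (ln(S/K) + (r - q + 0.5*sigma^2) * T) / (sigma * sqrt(T)) = -0.37774931
d2 = d1 - sigma * sqrt(T) = -0.55961465
exp(-rT) = 0.97409154; exp(-qT) = 0.99700450
C = S_0 * exp(-qT) * N(d1) - K * exp(-rT) * N(d2)
N(d1) = 0.35280842; N(d2) = 0.28787116
C = 44.0700 * 0.99700450 * 0.35280842 - 49.1200 * 0.97409154 * 0.28787116 = 1.7278

Answer: Price = 1.7278


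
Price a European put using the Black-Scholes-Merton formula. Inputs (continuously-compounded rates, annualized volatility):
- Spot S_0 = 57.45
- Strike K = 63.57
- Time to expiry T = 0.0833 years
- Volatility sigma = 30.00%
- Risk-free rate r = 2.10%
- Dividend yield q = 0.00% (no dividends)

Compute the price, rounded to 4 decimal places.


Answer: Price = 6.3341

Derivation:
d1 = (ln(S/K) + (r - q + 0.5*sigma^2) * T) / (sigma * sqrt(T)) = -1.10560277
d2 = d1 - sigma * sqrt(T) = -1.19218798
exp(-rT) = 0.99825223; exp(-qT) = 1.00000000
P = K * exp(-rT) * N(-d2) - S_0 * exp(-qT) * N(-d1)
N(-d1) = 0.86555075; N(-d2) = 0.88340623
P = 63.5700 * 0.99825223 * 0.88340623 - 57.4500 * 1.00000000 * 0.86555075 = 6.3341


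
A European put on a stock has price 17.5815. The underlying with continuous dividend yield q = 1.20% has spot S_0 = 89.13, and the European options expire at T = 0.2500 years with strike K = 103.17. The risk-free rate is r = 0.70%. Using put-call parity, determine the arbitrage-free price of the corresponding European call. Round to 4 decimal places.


Answer: Call price = 3.4549

Derivation:
Put-call parity: C - P = S_0 * exp(-qT) - K * exp(-rT).
S_0 * exp(-qT) = 89.1300 * 0.99700450 = 88.86301068
K * exp(-rT) = 103.1700 * 0.99825153 = 102.98961039
C = P + S*exp(-qT) - K*exp(-rT)
C = 17.5815 + 88.86301068 - 102.98961039 = 3.4549


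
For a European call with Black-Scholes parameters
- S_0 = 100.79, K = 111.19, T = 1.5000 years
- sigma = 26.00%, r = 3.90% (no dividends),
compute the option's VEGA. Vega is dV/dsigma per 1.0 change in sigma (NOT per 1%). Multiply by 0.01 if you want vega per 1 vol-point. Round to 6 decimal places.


d1 = 0.0345399868; d2 = -0.2838936797
phi(d1) = 0.3987043802; exp(-qT) = 1.0000000000; exp(-rT) = 0.9431782404
Vega = S * exp(-qT) * phi(d1) * sqrt(T) = 100.7900 * 1.0000000000 * 0.3987043802 * 1.2247448714 = 49.216880

Answer: Vega = 49.216880


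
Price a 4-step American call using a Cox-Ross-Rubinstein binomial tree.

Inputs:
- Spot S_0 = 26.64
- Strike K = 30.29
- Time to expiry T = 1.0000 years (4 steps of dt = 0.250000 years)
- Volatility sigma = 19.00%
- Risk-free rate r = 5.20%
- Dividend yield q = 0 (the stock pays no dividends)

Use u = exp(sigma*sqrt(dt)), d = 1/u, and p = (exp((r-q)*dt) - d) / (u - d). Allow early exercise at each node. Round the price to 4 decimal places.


dt = T/N = 0.250000
u = exp(sigma*sqrt(dt)) = 1.099659; d = 1/u = 0.909373
p = (exp((r-q)*dt) - d) / (u - d) = 0.545032
Discount per step: exp(-r*dt) = 0.987084
Stock lattice S(k, i) with i counting down-moves:
  k=0: S(0,0) = 26.6400
  k=1: S(1,0) = 29.2949; S(1,1) = 24.2257
  k=2: S(2,0) = 32.2144; S(2,1) = 26.6400; S(2,2) = 22.0302
  k=3: S(3,0) = 35.4249; S(3,1) = 29.2949; S(3,2) = 24.2257; S(3,3) = 20.0337
  k=4: S(4,0) = 38.9553; S(4,1) = 32.2144; S(4,2) = 26.6400; S(4,3) = 22.0302; S(4,4) = 18.2181
Terminal payoffs V(N, i) = max(S_T - K, 0):
  V(4,0) = 8.665261; V(4,1) = 1.924409; V(4,2) = 0.000000; V(4,3) = 0.000000; V(4,4) = 0.000000
Backward induction: V(k, i) = exp(-r*dt) * [p * V(k+1, i) + (1-p) * V(k+1, i+1)]; then take max(V_cont, immediate exercise) for American.
  V(3,0) = exp(-r*dt) * [p*8.665261 + (1-p)*1.924409] = 5.526082; exercise = 5.134860; V(3,0) = max -> 5.526082
  V(3,1) = exp(-r*dt) * [p*1.924409 + (1-p)*0.000000] = 1.035318; exercise = 0.000000; V(3,1) = max -> 1.035318
  V(3,2) = exp(-r*dt) * [p*0.000000 + (1-p)*0.000000] = 0.000000; exercise = 0.000000; V(3,2) = max -> 0.000000
  V(3,3) = exp(-r*dt) * [p*0.000000 + (1-p)*0.000000] = 0.000000; exercise = 0.000000; V(3,3) = max -> 0.000000
  V(2,0) = exp(-r*dt) * [p*5.526082 + (1-p)*1.035318] = 3.437943; exercise = 1.924409; V(2,0) = max -> 3.437943
  V(2,1) = exp(-r*dt) * [p*1.035318 + (1-p)*0.000000] = 0.556993; exercise = 0.000000; V(2,1) = max -> 0.556993
  V(2,2) = exp(-r*dt) * [p*0.000000 + (1-p)*0.000000] = 0.000000; exercise = 0.000000; V(2,2) = max -> 0.000000
  V(1,0) = exp(-r*dt) * [p*3.437943 + (1-p)*0.556993] = 2.099729; exercise = 0.000000; V(1,0) = max -> 2.099729
  V(1,1) = exp(-r*dt) * [p*0.556993 + (1-p)*0.000000] = 0.299658; exercise = 0.000000; V(1,1) = max -> 0.299658
  V(0,0) = exp(-r*dt) * [p*2.099729 + (1-p)*0.299658] = 1.264212; exercise = 0.000000; V(0,0) = max -> 1.264212

Answer: Price = V(0,0) = 1.2642


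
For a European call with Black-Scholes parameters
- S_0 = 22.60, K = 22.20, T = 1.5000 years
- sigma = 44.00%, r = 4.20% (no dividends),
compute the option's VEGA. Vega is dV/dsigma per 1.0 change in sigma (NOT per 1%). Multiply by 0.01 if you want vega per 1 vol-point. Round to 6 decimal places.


Answer: Vega = 10.112359

Derivation:
d1 = 0.4194892539; d2 = -0.1193984895
phi(d1) = 0.3653409871; exp(-qT) = 1.0000000000; exp(-rT) = 0.9389434737
Vega = S * exp(-qT) * phi(d1) * sqrt(T) = 22.6000 * 1.0000000000 * 0.3653409871 * 1.2247448714 = 10.112359


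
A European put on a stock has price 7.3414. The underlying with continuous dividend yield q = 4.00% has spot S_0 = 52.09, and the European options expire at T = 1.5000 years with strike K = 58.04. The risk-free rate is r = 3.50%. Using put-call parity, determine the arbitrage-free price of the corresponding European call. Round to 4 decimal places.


Put-call parity: C - P = S_0 * exp(-qT) - K * exp(-rT).
S_0 * exp(-qT) = 52.0900 * 0.94176453 = 49.05651455
K * exp(-rT) = 58.0400 * 0.94885432 = 55.07150479
C = P + S*exp(-qT) - K*exp(-rT)
C = 7.3414 + 49.05651455 - 55.07150479 = 1.3264

Answer: Call price = 1.3264


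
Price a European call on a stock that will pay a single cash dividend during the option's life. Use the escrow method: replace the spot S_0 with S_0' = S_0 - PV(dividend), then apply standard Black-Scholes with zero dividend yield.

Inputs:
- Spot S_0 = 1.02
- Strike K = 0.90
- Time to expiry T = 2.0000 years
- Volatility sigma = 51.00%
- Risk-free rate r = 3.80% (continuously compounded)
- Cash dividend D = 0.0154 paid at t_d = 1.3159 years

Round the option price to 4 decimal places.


PV(D) = D * exp(-r * t_d) = 0.0154 * 0.95122543 = 0.01464887
S_0' = S_0 - PV(D) = 1.0200 - 0.01464887 = 1.00535113
d1 = (ln(S_0'/K) + (r + sigma^2/2)*T) / (sigma*sqrt(T)) = 0.61947736
d2 = d1 - sigma*sqrt(T) = -0.10177155
exp(-rT) = 0.92681621
N(d1) = 0.73219904; N(d2) = 0.45946900
C = S_0' * N(d1) - K * exp(-rT) * N(d2) = 1.00535113 * 0.73219904 - 0.9000 * 0.92681621 * 0.45946900 = 0.3529

Answer: Price = 0.3529


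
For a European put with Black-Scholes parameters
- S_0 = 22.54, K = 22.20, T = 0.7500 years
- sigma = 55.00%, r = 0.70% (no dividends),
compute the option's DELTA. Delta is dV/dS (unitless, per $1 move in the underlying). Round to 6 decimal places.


Answer: Delta = -0.389321

Derivation:
d1 = 0.2810892134; d2 = -0.1952247587
phi(d1) = 0.3834890904; exp(-qT) = 1.0000000000; exp(-rT) = 0.9947637572
N(-d1) = 0.3893209871
Delta = -exp(-qT) * N(-d1) = -1.0000000000 * 0.3893209871 = -0.389321


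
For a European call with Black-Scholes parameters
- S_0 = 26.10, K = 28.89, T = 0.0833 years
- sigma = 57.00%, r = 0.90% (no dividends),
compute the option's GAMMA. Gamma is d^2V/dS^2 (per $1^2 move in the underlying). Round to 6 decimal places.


d1 = -0.5305294479; d2 = -0.6950413623
phi(d1) = 0.3465704089; exp(-qT) = 1.0000000000; exp(-rT) = 0.9992505810
Gamma = exp(-qT) * phi(d1) / (S * sigma * sqrt(T)) = 1.0000000000 * 0.3465704089 / (26.1000 * 0.5700 * 0.2886173938) = 0.080715

Answer: Gamma = 0.080715


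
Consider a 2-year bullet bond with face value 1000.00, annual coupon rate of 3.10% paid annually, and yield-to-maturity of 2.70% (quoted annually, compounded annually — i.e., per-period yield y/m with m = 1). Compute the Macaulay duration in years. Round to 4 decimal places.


Coupon per period c = face * coupon_rate / m = 31.000000
Periods per year m = 1; per-period yield y/m = 0.027000
Number of cashflows N = 2
Cashflows (t years, CF_t, discount factor 1/(1+y/m)^(m*t), PV):
  t = 1.0000: CF_t = 31.000000, DF = 0.973710, PV = 30.185005
  t = 2.0000: CF_t = 1031.000000, DF = 0.948111, PV = 977.502278
Price P = sum_t PV_t = 1007.687283
Macaulay numerator sum_t t * PV_t:
  t * PV_t at t = 1.0000: 30.185005
  t * PV_t at t = 2.0000: 1955.004556
Macaulay duration D = (sum_t t * PV_t) / P = 1985.189561 / 1007.687283 = 1.970045

Answer: Macaulay duration = 1.9700 years


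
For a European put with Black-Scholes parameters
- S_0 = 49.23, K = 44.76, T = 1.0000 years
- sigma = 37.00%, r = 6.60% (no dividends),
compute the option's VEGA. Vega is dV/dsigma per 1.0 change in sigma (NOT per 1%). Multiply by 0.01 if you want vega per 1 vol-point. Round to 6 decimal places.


Answer: Vega = 16.199253

Derivation:
d1 = 0.6206440820; d2 = 0.2506440820
phi(d1) = 0.3290524655; exp(-qT) = 1.0000000000; exp(-rT) = 0.9361308643
Vega = S * exp(-qT) * phi(d1) * sqrt(T) = 49.2300 * 1.0000000000 * 0.3290524655 * 1.0000000000 = 16.199253


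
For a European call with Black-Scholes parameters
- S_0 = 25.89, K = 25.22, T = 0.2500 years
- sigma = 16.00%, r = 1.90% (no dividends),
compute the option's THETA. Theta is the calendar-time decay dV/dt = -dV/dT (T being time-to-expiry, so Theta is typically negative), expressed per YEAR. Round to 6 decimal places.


d1 = 0.4271182903; d2 = 0.3471182903
phi(d1) = 0.3641630580; exp(-qT) = 1.0000000000; exp(-rT) = 0.9952612634
Theta = -S*exp(-qT)*phi(d1)*sigma/(2*sqrt(T)) - r*K*exp(-rT)*N(d2) + q*S*exp(-qT)*N(d1)
N(d1) = 0.6653534142; N(d2) = 0.6357487734; sqrt(T) = 0.5000000000
Term 1 = -25.8900 * 1.0000000000 * 0.3641630580 * 0.1600 / (2 * 0.5000000000) = -1.5085090515
Term 2 = -0.0190 * 25.2200 * 0.9952612634 * 0.6357487734 = -0.3031944975
Term 3 = 0 (no dividend yield, q = 0)
Theta = -1.5085090515 + (-0.3031944975) + (0.0000000000) = -1.811704

Answer: Theta = -1.811704


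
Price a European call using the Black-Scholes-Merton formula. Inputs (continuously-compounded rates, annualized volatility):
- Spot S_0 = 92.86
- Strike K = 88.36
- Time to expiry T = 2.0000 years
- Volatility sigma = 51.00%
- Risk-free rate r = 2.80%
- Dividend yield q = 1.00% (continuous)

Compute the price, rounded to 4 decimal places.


Answer: Price = 28.4835

Derivation:
d1 = (ln(S/K) + (r - q + 0.5*sigma^2) * T) / (sigma * sqrt(T)) = 0.47940953
d2 = d1 - sigma * sqrt(T) = -0.24183939
exp(-rT) = 0.94553914; exp(-qT) = 0.98019867
C = S_0 * exp(-qT) * N(d1) - K * exp(-rT) * N(d2)
N(d1) = 0.68417634; N(d2) = 0.40445231
C = 92.8600 * 0.98019867 * 0.68417634 - 88.3600 * 0.94553914 * 0.40445231 = 28.4835


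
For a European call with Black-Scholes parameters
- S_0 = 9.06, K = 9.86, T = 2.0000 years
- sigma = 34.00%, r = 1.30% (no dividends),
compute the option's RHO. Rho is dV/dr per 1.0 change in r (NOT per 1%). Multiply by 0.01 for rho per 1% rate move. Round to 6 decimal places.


Answer: Rho = 6.889237

Derivation:
d1 = 0.1185089158; d2 = -0.3623236954
phi(d1) = 0.3961506484; exp(-qT) = 1.0000000000; exp(-rT) = 0.9743350896
N(d2) = 0.3585550765
Rho = K*T*exp(-rT)*N(d2) = 9.8600 * 2.0000 * 0.9743350896 * 0.3585550765 = 6.889237


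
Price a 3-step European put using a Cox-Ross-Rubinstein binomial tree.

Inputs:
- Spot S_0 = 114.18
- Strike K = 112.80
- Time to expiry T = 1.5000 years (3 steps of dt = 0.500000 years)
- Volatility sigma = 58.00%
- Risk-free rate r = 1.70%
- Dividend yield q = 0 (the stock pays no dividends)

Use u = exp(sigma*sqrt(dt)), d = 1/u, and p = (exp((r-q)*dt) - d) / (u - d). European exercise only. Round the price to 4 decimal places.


dt = T/N = 0.500000
u = exp(sigma*sqrt(dt)) = 1.507002; d = 1/u = 0.663569
p = (exp((r-q)*dt) - d) / (u - d) = 0.409004
Discount per step: exp(-r*dt) = 0.991536
Stock lattice S(k, i) with i counting down-moves:
  k=0: S(0,0) = 114.1800
  k=1: S(1,0) = 172.0694; S(1,1) = 75.7663
  k=2: S(2,0) = 259.3089; S(2,1) = 114.1800; S(2,2) = 50.2762
  k=3: S(3,0) = 390.7789; S(3,1) = 172.0694; S(3,2) = 75.7663; S(3,3) = 33.3618
Terminal payoffs V(N, i) = max(K - S_T, 0):
  V(3,0) = 0.000000; V(3,1) = 0.000000; V(3,2) = 37.033653; V(3,3) = 79.438239
Backward induction: V(k, i) = exp(-r*dt) * [p * V(k+1, i) + (1-p) * V(k+1, i+1)].
  V(2,0) = exp(-r*dt) * [p*0.000000 + (1-p)*0.000000] = 0.000000
  V(2,1) = exp(-r*dt) * [p*0.000000 + (1-p)*37.033653] = 21.701503
  V(2,2) = exp(-r*dt) * [p*37.033653 + (1-p)*79.438239] = 61.569039
  V(1,0) = exp(-r*dt) * [p*0.000000 + (1-p)*21.701503] = 12.716953
  V(1,1) = exp(-r*dt) * [p*21.701503 + (1-p)*61.569039] = 44.879964
  V(0,0) = exp(-r*dt) * [p*12.716953 + (1-p)*44.879964] = 31.456652

Answer: Price = V(0,0) = 31.4567


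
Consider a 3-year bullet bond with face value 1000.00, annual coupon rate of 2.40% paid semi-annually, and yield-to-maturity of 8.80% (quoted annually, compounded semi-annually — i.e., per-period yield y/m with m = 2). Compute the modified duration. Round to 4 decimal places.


Coupon per period c = face * coupon_rate / m = 12.000000
Periods per year m = 2; per-period yield y/m = 0.044000
Number of cashflows N = 6
Cashflows (t years, CF_t, discount factor 1/(1+y/m)^(m*t), PV):
  t = 0.5000: CF_t = 12.000000, DF = 0.957854, PV = 11.494253
  t = 1.0000: CF_t = 12.000000, DF = 0.917485, PV = 11.009821
  t = 1.5000: CF_t = 12.000000, DF = 0.878817, PV = 10.545805
  t = 2.0000: CF_t = 12.000000, DF = 0.841779, PV = 10.101346
  t = 2.5000: CF_t = 12.000000, DF = 0.806302, PV = 9.675619
  t = 3.0000: CF_t = 1012.000000, DF = 0.772320, PV = 781.587348
Price P = sum_t PV_t = 834.414192
First compute Macaulay numerator sum_t t * PV_t:
  t * PV_t at t = 0.5000: 5.747126
  t * PV_t at t = 1.0000: 11.009821
  t * PV_t at t = 1.5000: 15.818708
  t * PV_t at t = 2.0000: 20.202692
  t * PV_t at t = 2.5000: 24.189047
  t * PV_t at t = 3.0000: 2344.762044
Macaulay duration D = 2421.729438 / 834.414192 = 2.902311
Modified duration = D / (1 + y/m) = 2.902311 / (1 + 0.044000) = 2.779991

Answer: Modified duration = 2.7800


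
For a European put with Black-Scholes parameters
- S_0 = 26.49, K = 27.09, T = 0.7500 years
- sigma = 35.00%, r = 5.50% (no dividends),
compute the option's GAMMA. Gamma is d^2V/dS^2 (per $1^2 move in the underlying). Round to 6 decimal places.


Answer: Gamma = 0.048563

Derivation:
d1 = 0.2137520510; d2 = -0.0893568404
phi(d1) = 0.3899317704; exp(-qT) = 1.0000000000; exp(-rT) = 0.9595892027
Gamma = exp(-qT) * phi(d1) / (S * sigma * sqrt(T)) = 1.0000000000 * 0.3899317704 / (26.4900 * 0.3500 * 0.8660254038) = 0.048563


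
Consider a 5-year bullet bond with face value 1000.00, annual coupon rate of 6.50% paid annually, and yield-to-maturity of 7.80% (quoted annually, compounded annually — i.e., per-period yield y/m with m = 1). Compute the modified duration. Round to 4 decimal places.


Answer: Modified duration = 4.0893

Derivation:
Coupon per period c = face * coupon_rate / m = 65.000000
Periods per year m = 1; per-period yield y/m = 0.078000
Number of cashflows N = 5
Cashflows (t years, CF_t, discount factor 1/(1+y/m)^(m*t), PV):
  t = 1.0000: CF_t = 65.000000, DF = 0.927644, PV = 60.296846
  t = 2.0000: CF_t = 65.000000, DF = 0.860523, PV = 55.933994
  t = 3.0000: CF_t = 65.000000, DF = 0.798259, PV = 51.886822
  t = 4.0000: CF_t = 65.000000, DF = 0.740500, PV = 48.132488
  t = 5.0000: CF_t = 1065.000000, DF = 0.686920, PV = 731.569858
Price P = sum_t PV_t = 947.820009
First compute Macaulay numerator sum_t t * PV_t:
  t * PV_t at t = 1.0000: 60.296846
  t * PV_t at t = 2.0000: 111.867989
  t * PV_t at t = 3.0000: 155.660467
  t * PV_t at t = 4.0000: 192.529953
  t * PV_t at t = 5.0000: 3657.849291
Macaulay duration D = 4178.204545 / 947.820009 = 4.408226
Modified duration = D / (1 + y/m) = 4.408226 / (1 + 0.078000) = 4.089263


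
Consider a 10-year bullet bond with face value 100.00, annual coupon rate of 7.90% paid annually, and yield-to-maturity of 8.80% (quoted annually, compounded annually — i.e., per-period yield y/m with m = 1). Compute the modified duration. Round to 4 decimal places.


Answer: Modified duration = 6.6015

Derivation:
Coupon per period c = face * coupon_rate / m = 7.900000
Periods per year m = 1; per-period yield y/m = 0.088000
Number of cashflows N = 10
Cashflows (t years, CF_t, discount factor 1/(1+y/m)^(m*t), PV):
  t = 1.0000: CF_t = 7.900000, DF = 0.919118, PV = 7.261029
  t = 2.0000: CF_t = 7.900000, DF = 0.844777, PV = 6.673740
  t = 3.0000: CF_t = 7.900000, DF = 0.776450, PV = 6.133952
  t = 4.0000: CF_t = 7.900000, DF = 0.713649, PV = 5.637824
  t = 5.0000: CF_t = 7.900000, DF = 0.655927, PV = 5.181823
  t = 6.0000: CF_t = 7.900000, DF = 0.602874, PV = 4.762705
  t = 7.0000: CF_t = 7.900000, DF = 0.554112, PV = 4.377487
  t = 8.0000: CF_t = 7.900000, DF = 0.509294, PV = 4.023425
  t = 9.0000: CF_t = 7.900000, DF = 0.468101, PV = 3.698001
  t = 10.0000: CF_t = 107.900000, DF = 0.430240, PV = 46.422924
Price P = sum_t PV_t = 94.172912
First compute Macaulay numerator sum_t t * PV_t:
  t * PV_t at t = 1.0000: 7.261029
  t * PV_t at t = 2.0000: 13.347481
  t * PV_t at t = 3.0000: 18.401857
  t * PV_t at t = 4.0000: 22.551296
  t * PV_t at t = 5.0000: 25.909117
  t * PV_t at t = 6.0000: 28.576232
  t * PV_t at t = 7.0000: 30.642406
  t * PV_t at t = 8.0000: 32.187401
  t * PV_t at t = 9.0000: 33.282010
  t * PV_t at t = 10.0000: 464.229240
Macaulay duration D = 676.388070 / 94.172912 = 7.182406
Modified duration = D / (1 + y/m) = 7.182406 / (1 + 0.088000) = 6.601476


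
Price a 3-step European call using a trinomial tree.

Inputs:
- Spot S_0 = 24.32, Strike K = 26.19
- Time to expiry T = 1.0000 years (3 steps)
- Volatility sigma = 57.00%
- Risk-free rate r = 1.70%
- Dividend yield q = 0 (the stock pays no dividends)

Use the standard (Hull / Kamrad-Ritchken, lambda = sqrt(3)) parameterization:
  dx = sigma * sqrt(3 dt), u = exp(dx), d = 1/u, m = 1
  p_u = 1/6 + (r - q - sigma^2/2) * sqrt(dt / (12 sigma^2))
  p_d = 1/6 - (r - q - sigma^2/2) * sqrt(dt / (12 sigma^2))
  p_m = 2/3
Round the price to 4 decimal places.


Answer: Price = V(0,0) = 4.6102

Derivation:
dt = T/N = 0.333333; dx = sigma*sqrt(3*dt) = 0.570000
u = exp(dx) = 1.768267; d = 1/u = 0.565525
p_u = 0.124137, p_m = 0.666667, p_d = 0.209196
Discount per step: exp(-r*dt) = 0.994349
Stock lattice S(k, j) with j the centered position index:
  k=0: S(0,+0) = 24.3200
  k=1: S(1,-1) = 13.7536; S(1,+0) = 24.3200; S(1,+1) = 43.0043
  k=2: S(2,-2) = 7.7780; S(2,-1) = 13.7536; S(2,+0) = 24.3200; S(2,+1) = 43.0043; S(2,+2) = 76.0430
  k=3: S(3,-3) = 4.3987; S(3,-2) = 7.7780; S(3,-1) = 13.7536; S(3,+0) = 24.3200; S(3,+1) = 43.0043; S(3,+2) = 76.0430; S(3,+3) = 134.4643
Terminal payoffs V(N, j) = max(S_T - K, 0):
  V(3,-3) = 0.000000; V(3,-2) = 0.000000; V(3,-1) = 0.000000; V(3,+0) = 0.000000; V(3,+1) = 16.814255; V(3,+2) = 49.853007; V(3,+3) = 108.274343
Backward induction: V(k, j) = exp(-r*dt) * [p_u * V(k+1, j+1) + p_m * V(k+1, j) + p_d * V(k+1, j-1)]
  V(2,-2) = exp(-r*dt) * [p_u*0.000000 + p_m*0.000000 + p_d*0.000000] = 0.000000
  V(2,-1) = exp(-r*dt) * [p_u*0.000000 + p_m*0.000000 + p_d*0.000000] = 0.000000
  V(2,+0) = exp(-r*dt) * [p_u*16.814255 + p_m*0.000000 + p_d*0.000000] = 2.075484
  V(2,+1) = exp(-r*dt) * [p_u*49.853007 + p_m*16.814255 + p_d*0.000000] = 17.299817
  V(2,+2) = exp(-r*dt) * [p_u*108.274343 + p_m*49.853007 + p_d*16.814255] = 49.910083
  V(1,-1) = exp(-r*dt) * [p_u*2.075484 + p_m*0.000000 + p_d*0.000000] = 0.256189
  V(1,+0) = exp(-r*dt) * [p_u*17.299817 + p_m*2.075484 + p_d*0.000000] = 3.511257
  V(1,+1) = exp(-r*dt) * [p_u*49.910083 + p_m*17.299817 + p_d*2.075484] = 18.060470
  V(0,+0) = exp(-r*dt) * [p_u*18.060470 + p_m*3.511257 + p_d*0.256189] = 4.610213


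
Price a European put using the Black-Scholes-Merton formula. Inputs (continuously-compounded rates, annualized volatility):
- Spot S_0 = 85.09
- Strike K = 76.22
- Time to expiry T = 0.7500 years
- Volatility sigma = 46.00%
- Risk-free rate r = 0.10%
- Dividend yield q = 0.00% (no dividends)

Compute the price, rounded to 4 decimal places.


Answer: Price = 8.7484

Derivation:
d1 = (ln(S/K) + (r - q + 0.5*sigma^2) * T) / (sigma * sqrt(T)) = 0.47740748
d2 = d1 - sigma * sqrt(T) = 0.07903580
exp(-rT) = 0.99925028; exp(-qT) = 1.00000000
P = K * exp(-rT) * N(-d2) - S_0 * exp(-qT) * N(-d1)
N(-d1) = 0.31653599; N(-d2) = 0.46850207
P = 76.2200 * 0.99925028 * 0.46850207 - 85.0900 * 1.00000000 * 0.31653599 = 8.7484


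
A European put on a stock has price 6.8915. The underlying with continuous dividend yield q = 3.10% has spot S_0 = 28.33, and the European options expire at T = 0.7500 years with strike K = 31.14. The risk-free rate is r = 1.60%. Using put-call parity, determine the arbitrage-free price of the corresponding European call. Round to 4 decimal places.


Put-call parity: C - P = S_0 * exp(-qT) - K * exp(-rT).
S_0 * exp(-qT) = 28.3300 * 0.97701820 = 27.67892557
K * exp(-rT) = 31.1400 * 0.98807171 = 30.76855314
C = P + S*exp(-qT) - K*exp(-rT)
C = 6.8915 + 27.67892557 - 30.76855314 = 3.8019

Answer: Call price = 3.8019


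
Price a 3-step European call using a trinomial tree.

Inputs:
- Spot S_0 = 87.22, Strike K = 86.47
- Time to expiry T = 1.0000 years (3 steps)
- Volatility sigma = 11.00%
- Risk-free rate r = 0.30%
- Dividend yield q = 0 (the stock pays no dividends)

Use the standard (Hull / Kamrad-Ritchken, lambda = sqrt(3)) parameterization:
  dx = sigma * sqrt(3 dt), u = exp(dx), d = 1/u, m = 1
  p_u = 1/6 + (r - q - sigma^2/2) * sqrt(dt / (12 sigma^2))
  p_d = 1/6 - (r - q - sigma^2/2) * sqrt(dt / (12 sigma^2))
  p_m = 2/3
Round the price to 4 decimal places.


dt = T/N = 0.333333; dx = sigma*sqrt(3*dt) = 0.110000
u = exp(dx) = 1.116278; d = 1/u = 0.895834
p_u = 0.162045, p_m = 0.666667, p_d = 0.171288
Discount per step: exp(-r*dt) = 0.999000
Stock lattice S(k, j) with j the centered position index:
  k=0: S(0,+0) = 87.2200
  k=1: S(1,-1) = 78.1347; S(1,+0) = 87.2200; S(1,+1) = 97.3618
  k=2: S(2,-2) = 69.9957; S(2,-1) = 78.1347; S(2,+0) = 87.2200; S(2,+1) = 97.3618; S(2,+2) = 108.6828
  k=3: S(3,-3) = 62.7045; S(3,-2) = 69.9957; S(3,-1) = 78.1347; S(3,+0) = 87.2200; S(3,+1) = 97.3618; S(3,+2) = 108.6828; S(3,+3) = 121.3202
Terminal payoffs V(N, j) = max(S_T - K, 0):
  V(3,-3) = 0.000000; V(3,-2) = 0.000000; V(3,-1) = 0.000000; V(3,+0) = 0.750000; V(3,+1) = 10.891773; V(3,+2) = 22.212812; V(3,+3) = 34.850240
Backward induction: V(k, j) = exp(-r*dt) * [p_u * V(k+1, j+1) + p_m * V(k+1, j) + p_d * V(k+1, j-1)]
  V(2,-2) = exp(-r*dt) * [p_u*0.000000 + p_m*0.000000 + p_d*0.000000] = 0.000000
  V(2,-1) = exp(-r*dt) * [p_u*0.750000 + p_m*0.000000 + p_d*0.000000] = 0.121413
  V(2,+0) = exp(-r*dt) * [p_u*10.891773 + p_m*0.750000 + p_d*0.000000] = 2.262699
  V(2,+1) = exp(-r*dt) * [p_u*22.212812 + p_m*10.891773 + p_d*0.750000] = 10.978150
  V(2,+2) = exp(-r*dt) * [p_u*34.850240 + p_m*22.212812 + p_d*10.891773] = 22.299183
  V(1,-1) = exp(-r*dt) * [p_u*2.262699 + p_m*0.121413 + p_d*0.000000] = 0.447154
  V(1,+0) = exp(-r*dt) * [p_u*10.978150 + p_m*2.262699 + p_d*0.121413] = 3.304915
  V(1,+1) = exp(-r*dt) * [p_u*22.299183 + p_m*10.978150 + p_d*2.262699] = 11.308506
  V(0,+0) = exp(-r*dt) * [p_u*11.308506 + p_m*3.304915 + p_d*0.447154] = 4.108250

Answer: Price = V(0,0) = 4.1083


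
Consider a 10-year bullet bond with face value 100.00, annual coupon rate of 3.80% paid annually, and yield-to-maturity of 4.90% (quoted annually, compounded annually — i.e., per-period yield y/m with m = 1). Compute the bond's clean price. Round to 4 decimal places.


Coupon per period c = face * coupon_rate / m = 3.800000
Periods per year m = 1; per-period yield y/m = 0.049000
Number of cashflows N = 10
Cashflows (t years, CF_t, discount factor 1/(1+y/m)^(m*t), PV):
  t = 1.0000: CF_t = 3.800000, DF = 0.953289, PV = 3.622498
  t = 2.0000: CF_t = 3.800000, DF = 0.908760, PV = 3.453287
  t = 3.0000: CF_t = 3.800000, DF = 0.866310, PV = 3.291980
  t = 4.0000: CF_t = 3.800000, DF = 0.825844, PV = 3.138207
  t = 5.0000: CF_t = 3.800000, DF = 0.787268, PV = 2.991618
  t = 6.0000: CF_t = 3.800000, DF = 0.750494, PV = 2.851876
  t = 7.0000: CF_t = 3.800000, DF = 0.715437, PV = 2.718662
  t = 8.0000: CF_t = 3.800000, DF = 0.682018, PV = 2.591670
  t = 9.0000: CF_t = 3.800000, DF = 0.650161, PV = 2.470610
  t = 10.0000: CF_t = 103.800000, DF = 0.619791, PV = 64.334284
Price P = sum_t PV_t = 91.464691

Answer: Price = 91.4647


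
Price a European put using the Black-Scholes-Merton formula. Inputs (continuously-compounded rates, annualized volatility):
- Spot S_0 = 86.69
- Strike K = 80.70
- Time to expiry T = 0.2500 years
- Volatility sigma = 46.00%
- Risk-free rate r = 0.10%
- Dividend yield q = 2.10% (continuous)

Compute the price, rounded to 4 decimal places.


Answer: Price = 5.1794

Derivation:
d1 = (ln(S/K) + (r - q + 0.5*sigma^2) * T) / (sigma * sqrt(T)) = 0.40456505
d2 = d1 - sigma * sqrt(T) = 0.17456505
exp(-rT) = 0.99975003; exp(-qT) = 0.99476376
P = K * exp(-rT) * N(-d2) - S_0 * exp(-qT) * N(-d1)
N(-d1) = 0.34289863; N(-d2) = 0.43071071
P = 80.7000 * 0.99975003 * 0.43071071 - 86.6900 * 0.99476376 * 0.34289863 = 5.1794


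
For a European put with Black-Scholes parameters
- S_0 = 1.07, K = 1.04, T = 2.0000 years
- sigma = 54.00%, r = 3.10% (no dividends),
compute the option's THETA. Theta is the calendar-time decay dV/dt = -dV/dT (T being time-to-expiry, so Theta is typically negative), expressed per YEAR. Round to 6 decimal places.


Answer: Theta = -0.053613

Derivation:
d1 = 0.5002622495; d2 = -0.2634130742
phi(d1) = 0.3520191532; exp(-qT) = 1.0000000000; exp(-rT) = 0.9398828868
Theta = -S*exp(-qT)*phi(d1)*sigma/(2*sqrt(T)) + r*K*exp(-rT)*N(-d2) - q*S*exp(-qT)*N(-d1)
N(-d1) = 0.3084452158; N(-d2) = 0.6038838927; sqrt(T) = 1.4142135624
Term 1 = -1.0700 * 1.0000000000 * 0.3520191532 * 0.5400 / (2 * 1.4142135624) = -0.0719115812
Term 2 = 0.0310 * 1.0400 * 0.9398828868 * 0.6038838927 = 0.0182987836
Term 3 = 0 (no dividend yield, q = 0)
Theta = -0.0719115812 + (0.0182987836) + (0.0000000000) = -0.053613


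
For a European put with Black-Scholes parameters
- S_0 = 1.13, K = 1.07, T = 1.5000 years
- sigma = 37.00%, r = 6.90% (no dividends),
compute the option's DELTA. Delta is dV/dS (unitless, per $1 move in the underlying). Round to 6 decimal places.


Answer: Delta = -0.282519

Derivation:
d1 = 0.5753740721; d2 = 0.1222184697
phi(d1) = 0.3380822078; exp(-qT) = 1.0000000000; exp(-rT) = 0.9016760227
N(-d1) = 0.2825191678
Delta = -exp(-qT) * N(-d1) = -1.0000000000 * 0.2825191678 = -0.282519


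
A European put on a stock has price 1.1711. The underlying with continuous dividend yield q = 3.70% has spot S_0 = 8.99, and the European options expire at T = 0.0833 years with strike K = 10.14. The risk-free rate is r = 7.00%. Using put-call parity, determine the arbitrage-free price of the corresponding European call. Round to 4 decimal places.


Answer: Call price = 0.0524

Derivation:
Put-call parity: C - P = S_0 * exp(-qT) - K * exp(-rT).
S_0 * exp(-qT) = 8.9900 * 0.99692264 = 8.96233458
K * exp(-rT) = 10.1400 * 0.99418597 = 10.08104571
C = P + S*exp(-qT) - K*exp(-rT)
C = 1.1711 + 8.96233458 - 10.08104571 = 0.0524


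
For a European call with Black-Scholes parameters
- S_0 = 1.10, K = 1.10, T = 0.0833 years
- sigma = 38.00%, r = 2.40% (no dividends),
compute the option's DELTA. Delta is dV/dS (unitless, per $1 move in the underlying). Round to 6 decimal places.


d1 = 0.0730657718; d2 = -0.0366088378
phi(d1) = 0.3978788024; exp(-qT) = 1.0000000000; exp(-rT) = 0.9980027971
N(d1) = 0.5291231105
Delta = exp(-qT) * N(d1) = 1.0000000000 * 0.5291231105 = 0.529123

Answer: Delta = 0.529123


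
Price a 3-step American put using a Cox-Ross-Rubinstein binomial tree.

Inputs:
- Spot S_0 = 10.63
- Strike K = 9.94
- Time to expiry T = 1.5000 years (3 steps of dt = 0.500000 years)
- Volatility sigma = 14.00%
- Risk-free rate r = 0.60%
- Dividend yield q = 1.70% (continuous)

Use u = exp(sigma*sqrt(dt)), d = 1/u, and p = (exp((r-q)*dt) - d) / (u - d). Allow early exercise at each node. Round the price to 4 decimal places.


dt = T/N = 0.500000
u = exp(sigma*sqrt(dt)) = 1.104061; d = 1/u = 0.905747
p = (exp((r-q)*dt) - d) / (u - d) = 0.447614
Discount per step: exp(-r*dt) = 0.997004
Stock lattice S(k, i) with i counting down-moves:
  k=0: S(0,0) = 10.6300
  k=1: S(1,0) = 11.7362; S(1,1) = 9.6281
  k=2: S(2,0) = 12.9574; S(2,1) = 10.6300; S(2,2) = 8.7206
  k=3: S(3,0) = 14.3058; S(3,1) = 11.7362; S(3,2) = 9.6281; S(3,3) = 7.8987
Terminal payoffs V(N, i) = max(K - S_T, 0):
  V(3,0) = 0.000000; V(3,1) = 0.000000; V(3,2) = 0.311906; V(3,3) = 2.041322
Backward induction: V(k, i) = exp(-r*dt) * [p * V(k+1, i) + (1-p) * V(k+1, i+1)]; then take max(V_cont, immediate exercise) for American.
  V(2,0) = exp(-r*dt) * [p*0.000000 + (1-p)*0.000000] = 0.000000; exercise = 0.000000; V(2,0) = max -> 0.000000
  V(2,1) = exp(-r*dt) * [p*0.000000 + (1-p)*0.311906] = 0.171777; exercise = 0.000000; V(2,1) = max -> 0.171777
  V(2,2) = exp(-r*dt) * [p*0.311906 + (1-p)*2.041322] = 1.263416; exercise = 1.219380; V(2,2) = max -> 1.263416
  V(1,0) = exp(-r*dt) * [p*0.000000 + (1-p)*0.171777] = 0.094603; exercise = 0.000000; V(1,0) = max -> 0.094603
  V(1,1) = exp(-r*dt) * [p*0.171777 + (1-p)*1.263416] = 0.772463; exercise = 0.311906; V(1,1) = max -> 0.772463
  V(0,0) = exp(-r*dt) * [p*0.094603 + (1-p)*0.772463] = 0.467638; exercise = 0.000000; V(0,0) = max -> 0.467638

Answer: Price = V(0,0) = 0.4676


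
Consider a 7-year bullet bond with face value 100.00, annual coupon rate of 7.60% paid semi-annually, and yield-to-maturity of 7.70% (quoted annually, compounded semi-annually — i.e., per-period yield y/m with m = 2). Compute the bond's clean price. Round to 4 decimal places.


Answer: Price = 99.4666

Derivation:
Coupon per period c = face * coupon_rate / m = 3.800000
Periods per year m = 2; per-period yield y/m = 0.038500
Number of cashflows N = 14
Cashflows (t years, CF_t, discount factor 1/(1+y/m)^(m*t), PV):
  t = 0.5000: CF_t = 3.800000, DF = 0.962927, PV = 3.659124
  t = 1.0000: CF_t = 3.800000, DF = 0.927229, PV = 3.523470
  t = 1.5000: CF_t = 3.800000, DF = 0.892854, PV = 3.392846
  t = 2.0000: CF_t = 3.800000, DF = 0.859754, PV = 3.267064
  t = 2.5000: CF_t = 3.800000, DF = 0.827880, PV = 3.145945
  t = 3.0000: CF_t = 3.800000, DF = 0.797188, PV = 3.029316
  t = 3.5000: CF_t = 3.800000, DF = 0.767635, PV = 2.917011
  t = 4.0000: CF_t = 3.800000, DF = 0.739176, PV = 2.808870
  t = 4.5000: CF_t = 3.800000, DF = 0.711773, PV = 2.704737
  t = 5.0000: CF_t = 3.800000, DF = 0.685386, PV = 2.604465
  t = 5.5000: CF_t = 3.800000, DF = 0.659977, PV = 2.507911
  t = 6.0000: CF_t = 3.800000, DF = 0.635509, PV = 2.414936
  t = 6.5000: CF_t = 3.800000, DF = 0.611949, PV = 2.325408
  t = 7.0000: CF_t = 103.800000, DF = 0.589263, PV = 61.165473
Price P = sum_t PV_t = 99.466575


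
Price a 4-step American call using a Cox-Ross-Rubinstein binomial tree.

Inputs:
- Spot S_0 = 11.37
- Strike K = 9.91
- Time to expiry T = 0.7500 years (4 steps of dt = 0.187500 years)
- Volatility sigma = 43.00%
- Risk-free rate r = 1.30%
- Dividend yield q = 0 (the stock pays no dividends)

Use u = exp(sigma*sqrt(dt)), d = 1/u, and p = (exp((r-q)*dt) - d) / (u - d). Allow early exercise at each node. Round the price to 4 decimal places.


dt = T/N = 0.187500
u = exp(sigma*sqrt(dt)) = 1.204658; d = 1/u = 0.830111
p = (exp((r-q)*dt) - d) / (u - d) = 0.460101
Discount per step: exp(-r*dt) = 0.997565
Stock lattice S(k, i) with i counting down-moves:
  k=0: S(0,0) = 11.3700
  k=1: S(1,0) = 13.6970; S(1,1) = 9.4384
  k=2: S(2,0) = 16.5001; S(2,1) = 11.3700; S(2,2) = 7.8349
  k=3: S(3,0) = 19.8770; S(3,1) = 13.6970; S(3,2) = 9.4384; S(3,3) = 6.5038
  k=4: S(4,0) = 23.9450; S(4,1) = 16.5001; S(4,2) = 11.3700; S(4,3) = 7.8349; S(4,4) = 5.3989
Terminal payoffs V(N, i) = max(S_T - K, 0):
  V(4,0) = 14.035015; V(4,1) = 6.590146; V(4,2) = 1.460000; V(4,3) = 0.000000; V(4,4) = 0.000000
Backward induction: V(k, i) = exp(-r*dt) * [p * V(k+1, i) + (1-p) * V(k+1, i+1)]; then take max(V_cont, immediate exercise) for American.
  V(3,0) = exp(-r*dt) * [p*14.035015 + (1-p)*6.590146] = 9.991154; exercise = 9.967028; V(3,0) = max -> 9.991154
  V(3,1) = exp(-r*dt) * [p*6.590146 + (1-p)*1.460000] = 3.811084; exercise = 3.786958; V(3,1) = max -> 3.811084
  V(3,2) = exp(-r*dt) * [p*1.460000 + (1-p)*0.000000] = 0.670112; exercise = 0.000000; V(3,2) = max -> 0.670112
  V(3,3) = exp(-r*dt) * [p*0.000000 + (1-p)*0.000000] = 0.000000; exercise = 0.000000; V(3,3) = max -> 0.000000
  V(2,0) = exp(-r*dt) * [p*9.991154 + (1-p)*3.811084] = 6.638340; exercise = 6.590146; V(2,0) = max -> 6.638340
  V(2,1) = exp(-r*dt) * [p*3.811084 + (1-p)*0.670112] = 2.110127; exercise = 1.460000; V(2,1) = max -> 2.110127
  V(2,2) = exp(-r*dt) * [p*0.670112 + (1-p)*0.000000] = 0.307569; exercise = 0.000000; V(2,2) = max -> 0.307569
  V(1,0) = exp(-r*dt) * [p*6.638340 + (1-p)*2.110127] = 4.183352; exercise = 3.786958; V(1,0) = max -> 4.183352
  V(1,1) = exp(-r*dt) * [p*2.110127 + (1-p)*0.307569] = 1.134159; exercise = 0.000000; V(1,1) = max -> 1.134159
  V(0,0) = exp(-r*dt) * [p*4.183352 + (1-p)*1.134159] = 2.530919; exercise = 1.460000; V(0,0) = max -> 2.530919

Answer: Price = V(0,0) = 2.5309


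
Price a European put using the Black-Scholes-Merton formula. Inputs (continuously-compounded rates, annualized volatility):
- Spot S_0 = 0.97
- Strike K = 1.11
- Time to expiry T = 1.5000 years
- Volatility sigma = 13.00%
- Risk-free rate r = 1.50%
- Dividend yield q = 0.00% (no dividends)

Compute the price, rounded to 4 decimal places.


d1 = (ln(S/K) + (r - q + 0.5*sigma^2) * T) / (sigma * sqrt(T)) = -0.62583975
d2 = d1 - sigma * sqrt(T) = -0.78505658
exp(-rT) = 0.97775124; exp(-qT) = 1.00000000
P = K * exp(-rT) * N(-d2) - S_0 * exp(-qT) * N(-d1)
N(-d1) = 0.73428997; N(-d2) = 0.78378980
P = 1.1100 * 0.97775124 * 0.78378980 - 0.9700 * 1.00000000 * 0.73428997 = 0.1384

Answer: Price = 0.1384


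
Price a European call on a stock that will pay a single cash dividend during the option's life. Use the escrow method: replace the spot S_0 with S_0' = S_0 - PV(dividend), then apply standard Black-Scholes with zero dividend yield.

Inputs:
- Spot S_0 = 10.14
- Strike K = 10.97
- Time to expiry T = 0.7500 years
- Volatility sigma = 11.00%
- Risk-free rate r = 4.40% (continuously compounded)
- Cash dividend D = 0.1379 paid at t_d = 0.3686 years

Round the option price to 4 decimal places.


PV(D) = D * exp(-r * t_d) = 0.1379 * 0.98391241 = 0.13568152
S_0' = S_0 - PV(D) = 10.1400 - 0.13568152 = 10.00431848
d1 = (ln(S_0'/K) + (r + sigma^2/2)*T) / (sigma*sqrt(T)) = -0.57325556
d2 = d1 - sigma*sqrt(T) = -0.66851836
exp(-rT) = 0.96753856
N(d1) = 0.28323583; N(d2) = 0.25190138
C = S_0' * N(d1) - K * exp(-rT) * N(d2) = 10.00431848 * 0.28323583 - 10.9700 * 0.96753856 * 0.25190138 = 0.1599

Answer: Price = 0.1599


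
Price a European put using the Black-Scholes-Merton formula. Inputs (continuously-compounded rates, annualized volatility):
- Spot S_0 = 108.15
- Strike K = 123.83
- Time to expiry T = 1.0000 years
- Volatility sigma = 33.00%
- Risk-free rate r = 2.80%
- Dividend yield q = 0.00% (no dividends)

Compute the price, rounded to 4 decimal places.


Answer: Price = 21.8856

Derivation:
d1 = (ln(S/K) + (r - q + 0.5*sigma^2) * T) / (sigma * sqrt(T)) = -0.16042577
d2 = d1 - sigma * sqrt(T) = -0.49042577
exp(-rT) = 0.97238837; exp(-qT) = 1.00000000
P = K * exp(-rT) * N(-d2) - S_0 * exp(-qT) * N(-d1)
N(-d1) = 0.56372716; N(-d2) = 0.68808368
P = 123.8300 * 0.97238837 * 0.68808368 - 108.1500 * 1.00000000 * 0.56372716 = 21.8856


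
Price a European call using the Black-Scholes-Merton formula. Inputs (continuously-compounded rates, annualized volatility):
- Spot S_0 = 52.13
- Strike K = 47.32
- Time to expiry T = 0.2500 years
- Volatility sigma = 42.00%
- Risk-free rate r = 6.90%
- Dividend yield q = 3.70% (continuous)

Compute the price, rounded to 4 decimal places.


d1 = (ln(S/K) + (r - q + 0.5*sigma^2) * T) / (sigma * sqrt(T)) = 0.60408362
d2 = d1 - sigma * sqrt(T) = 0.39408362
exp(-rT) = 0.98289793; exp(-qT) = 0.99079265
C = S_0 * exp(-qT) * N(d1) - K * exp(-rT) * N(d2)
N(d1) = 0.72710597; N(d2) = 0.65324035
C = 52.1300 * 0.99079265 * 0.72710597 - 47.3200 * 0.98289793 * 0.65324035 = 7.1724

Answer: Price = 7.1724


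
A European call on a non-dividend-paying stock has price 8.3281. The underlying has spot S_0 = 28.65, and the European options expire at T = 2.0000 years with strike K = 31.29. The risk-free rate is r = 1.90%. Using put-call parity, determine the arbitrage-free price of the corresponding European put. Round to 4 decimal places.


Put-call parity: C - P = S_0 * exp(-qT) - K * exp(-rT).
S_0 * exp(-qT) = 28.6500 * 1.00000000 = 28.65000000
K * exp(-rT) = 31.2900 * 0.96271294 = 30.12328792
P = C - S*exp(-qT) + K*exp(-rT)
P = 8.3281 - 28.65000000 + 30.12328792 = 9.8014

Answer: Put price = 9.8014


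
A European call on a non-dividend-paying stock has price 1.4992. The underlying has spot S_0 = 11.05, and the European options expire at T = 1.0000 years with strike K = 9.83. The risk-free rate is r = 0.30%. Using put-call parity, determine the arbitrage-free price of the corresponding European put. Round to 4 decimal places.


Put-call parity: C - P = S_0 * exp(-qT) - K * exp(-rT).
S_0 * exp(-qT) = 11.0500 * 1.00000000 = 11.05000000
K * exp(-rT) = 9.8300 * 0.99700450 = 9.80055419
P = C - S*exp(-qT) + K*exp(-rT)
P = 1.4992 - 11.05000000 + 9.80055419 = 0.2498

Answer: Put price = 0.2498


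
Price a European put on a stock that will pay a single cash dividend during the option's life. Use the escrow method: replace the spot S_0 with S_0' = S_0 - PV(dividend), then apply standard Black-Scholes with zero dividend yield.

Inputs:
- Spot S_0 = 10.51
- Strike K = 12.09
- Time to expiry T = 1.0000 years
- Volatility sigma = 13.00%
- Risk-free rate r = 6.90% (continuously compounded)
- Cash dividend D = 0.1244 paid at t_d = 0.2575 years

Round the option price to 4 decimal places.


Answer: Price = 1.1195

Derivation:
PV(D) = D * exp(-r * t_d) = 0.1244 * 0.98238941 = 0.12220924
S_0' = S_0 - PV(D) = 10.5100 - 0.12220924 = 10.38779076
d1 = (ln(S_0'/K) + (r + sigma^2/2)*T) / (sigma*sqrt(T)) = -0.57151934
d2 = d1 - sigma*sqrt(T) = -0.70151934
exp(-rT) = 0.93332668
N(-d1) = 0.71617617; N(-d2) = 0.75851051
P = K * exp(-rT) * N(-d2) - S_0' * N(-d1) = 12.0900 * 0.93332668 * 0.75851051 - 10.38779076 * 0.71617617 = 1.1195


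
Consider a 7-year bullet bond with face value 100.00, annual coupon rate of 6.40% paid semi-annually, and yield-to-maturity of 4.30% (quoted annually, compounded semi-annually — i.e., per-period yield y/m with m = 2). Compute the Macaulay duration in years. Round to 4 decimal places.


Coupon per period c = face * coupon_rate / m = 3.200000
Periods per year m = 2; per-period yield y/m = 0.021500
Number of cashflows N = 14
Cashflows (t years, CF_t, discount factor 1/(1+y/m)^(m*t), PV):
  t = 0.5000: CF_t = 3.200000, DF = 0.978953, PV = 3.132648
  t = 1.0000: CF_t = 3.200000, DF = 0.958348, PV = 3.066714
  t = 1.5000: CF_t = 3.200000, DF = 0.938177, PV = 3.002167
  t = 2.0000: CF_t = 3.200000, DF = 0.918431, PV = 2.938979
  t = 2.5000: CF_t = 3.200000, DF = 0.899100, PV = 2.877121
  t = 3.0000: CF_t = 3.200000, DF = 0.880177, PV = 2.816565
  t = 3.5000: CF_t = 3.200000, DF = 0.861651, PV = 2.757283
  t = 4.0000: CF_t = 3.200000, DF = 0.843515, PV = 2.699249
  t = 4.5000: CF_t = 3.200000, DF = 0.825762, PV = 2.642437
  t = 5.0000: CF_t = 3.200000, DF = 0.808381, PV = 2.586820
  t = 5.5000: CF_t = 3.200000, DF = 0.791367, PV = 2.532374
  t = 6.0000: CF_t = 3.200000, DF = 0.774711, PV = 2.479074
  t = 6.5000: CF_t = 3.200000, DF = 0.758405, PV = 2.426896
  t = 7.0000: CF_t = 103.200000, DF = 0.742442, PV = 76.620063
Price P = sum_t PV_t = 112.578391
Macaulay numerator sum_t t * PV_t:
  t * PV_t at t = 0.5000: 1.566324
  t * PV_t at t = 1.0000: 3.066714
  t * PV_t at t = 1.5000: 4.503251
  t * PV_t at t = 2.0000: 5.877958
  t * PV_t at t = 2.5000: 7.192802
  t * PV_t at t = 3.0000: 8.449694
  t * PV_t at t = 3.5000: 9.650491
  t * PV_t at t = 4.0000: 10.796998
  t * PV_t at t = 4.5000: 11.890966
  t * PV_t at t = 5.0000: 12.934102
  t * PV_t at t = 5.5000: 13.928059
  t * PV_t at t = 6.0000: 14.874445
  t * PV_t at t = 6.5000: 15.774824
  t * PV_t at t = 7.0000: 536.340440
Macaulay duration D = (sum_t t * PV_t) / P = 656.847068 / 112.578391 = 5.834575

Answer: Macaulay duration = 5.8346 years
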